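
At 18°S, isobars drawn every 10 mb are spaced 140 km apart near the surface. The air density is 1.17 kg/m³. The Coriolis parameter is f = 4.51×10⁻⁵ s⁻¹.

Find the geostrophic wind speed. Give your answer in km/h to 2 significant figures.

490 km/h

Pressure gradient: |∂P/∂n| = 1000 Pa / 140000 m = 7.14×10⁻³ Pa/m
Geostrophic balance (pressure-gradient force = Coriolis force):
V_g = (1/(fρ)) |∂P/∂n| = 7.14×10⁻³ / (4.51×10⁻⁵ × 1.17) = 135 m/s
Converting: 135 m/s × 3.6 = 490 km/h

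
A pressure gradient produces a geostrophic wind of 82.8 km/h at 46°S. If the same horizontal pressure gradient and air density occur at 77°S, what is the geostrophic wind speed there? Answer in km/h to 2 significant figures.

61 km/h

With the same pressure gradient and density, V_g ∝ 1/f ∝ 1/sin φ.
V₂ = V₁ · sin φ₁ / sin φ₂ = 82.8 × sin 46° / sin 77°
V₂ = 82.8 × 0.7193/0.9744 = 61 km/h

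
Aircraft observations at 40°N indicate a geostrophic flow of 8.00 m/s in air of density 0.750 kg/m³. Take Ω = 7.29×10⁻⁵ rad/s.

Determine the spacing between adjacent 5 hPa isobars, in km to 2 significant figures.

Coriolis parameter at 40°N:
f = 2Ω sin φ = 2 × 7.29×10⁻⁵ × sin 40° = 9.37×10⁻⁵ s⁻¹
Geostrophic balance rearranged: |∂P/∂n| = f ρ V_g
|∂P/∂n| = 9.37×10⁻⁵ × 0.750 × 8.00 = 5.62×10⁻⁴ Pa/m
Isobar spacing: Δn = ΔP/|∂P/∂n| = 500 Pa / 5.62×10⁻⁴ Pa/m = 889188 m ≈ 890 km

890 km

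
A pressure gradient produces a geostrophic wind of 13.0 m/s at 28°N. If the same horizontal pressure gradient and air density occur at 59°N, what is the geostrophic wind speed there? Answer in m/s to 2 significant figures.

7.1 m/s

With the same pressure gradient and density, V_g ∝ 1/f ∝ 1/sin φ.
V₂ = V₁ · sin φ₁ / sin φ₂ = 13.0 × sin 28° / sin 59°
V₂ = 13.0 × 0.4695/0.8572 = 7.1 m/s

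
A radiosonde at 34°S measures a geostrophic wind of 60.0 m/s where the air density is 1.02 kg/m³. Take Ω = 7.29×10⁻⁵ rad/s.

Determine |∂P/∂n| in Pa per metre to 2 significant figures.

5.0×10⁻³ Pa/m

Coriolis parameter at 34°S:
f = 2Ω sin φ = 2 × 7.29×10⁻⁵ × sin 34° = 8.15×10⁻⁵ s⁻¹
Geostrophic balance rearranged: |∂P/∂n| = f ρ V_g
|∂P/∂n| = 8.15×10⁻⁵ × 1.02 × 60.0 = 4.99×10⁻³ Pa/m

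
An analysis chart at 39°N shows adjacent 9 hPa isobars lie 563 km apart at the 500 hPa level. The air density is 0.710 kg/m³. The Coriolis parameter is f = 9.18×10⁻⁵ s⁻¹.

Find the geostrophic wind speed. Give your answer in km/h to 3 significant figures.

Pressure gradient: |∂P/∂n| = 900 Pa / 563000 m = 1.60×10⁻³ Pa/m
Geostrophic balance (pressure-gradient force = Coriolis force):
V_g = (1/(fρ)) |∂P/∂n| = 1.60×10⁻³ / (9.18×10⁻⁵ × 0.710) = 24.5 m/s
Converting: 24.5 m/s × 3.6 = 88.3 km/h

88.3 km/h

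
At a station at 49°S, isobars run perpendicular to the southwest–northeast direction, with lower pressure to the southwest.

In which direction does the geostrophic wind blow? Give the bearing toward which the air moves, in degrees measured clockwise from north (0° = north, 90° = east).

135°

The pressure-gradient force points toward the southwest (bearing 225°).
Geostrophic balance: in the Southern Hemisphere the Coriolis force deflects motion to the left, so the geostrophic wind blows 90° to the left of the pressure-gradient force (low pressure on the right).
Rotating 225° by 90° counterclockwise gives 135° — the wind blows toward the southeast.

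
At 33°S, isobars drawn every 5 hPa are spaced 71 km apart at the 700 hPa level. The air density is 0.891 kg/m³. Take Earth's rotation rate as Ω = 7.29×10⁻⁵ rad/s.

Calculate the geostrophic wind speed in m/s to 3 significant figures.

99.5 m/s

Coriolis parameter at 33°S:
f = 2Ω sin φ = 2 × 7.29×10⁻⁵ × sin 33° = 7.94×10⁻⁵ s⁻¹
Pressure gradient: |∂P/∂n| = 500 Pa / 71000 m = 7.04×10⁻³ Pa/m
Geostrophic balance (pressure-gradient force = Coriolis force):
V_g = (1/(fρ)) |∂P/∂n| = 7.04×10⁻³ / (7.94×10⁻⁵ × 0.891) = 99.5 m/s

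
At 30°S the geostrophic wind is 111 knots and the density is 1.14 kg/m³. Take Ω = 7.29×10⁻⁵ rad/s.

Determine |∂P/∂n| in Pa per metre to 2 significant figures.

4.7×10⁻³ Pa/m

Coriolis parameter at 30°S:
f = 2Ω sin φ = 2 × 7.29×10⁻⁵ × sin 30° = 7.29×10⁻⁵ s⁻¹
Wind speed in SI: 111 knots = 57.1 m/s
Geostrophic balance rearranged: |∂P/∂n| = f ρ V_g
|∂P/∂n| = 7.29×10⁻⁵ × 1.14 × 57.1 = 4.75×10⁻³ Pa/m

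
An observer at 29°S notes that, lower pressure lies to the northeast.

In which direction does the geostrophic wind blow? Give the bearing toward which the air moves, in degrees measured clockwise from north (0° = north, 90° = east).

315°

The pressure-gradient force points toward the northeast (bearing 045°).
Geostrophic balance: in the Southern Hemisphere the Coriolis force deflects motion to the left, so the geostrophic wind blows 90° to the left of the pressure-gradient force (low pressure on the right).
Rotating 045° by 90° counterclockwise gives 315° — the wind blows toward the northwest.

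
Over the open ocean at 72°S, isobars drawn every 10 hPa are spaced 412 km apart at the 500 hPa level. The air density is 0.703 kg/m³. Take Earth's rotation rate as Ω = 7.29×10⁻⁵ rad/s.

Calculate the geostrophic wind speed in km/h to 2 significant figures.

90 km/h

Coriolis parameter at 72°S:
f = 2Ω sin φ = 2 × 7.29×10⁻⁵ × sin 72° = 1.39×10⁻⁴ s⁻¹
Pressure gradient: |∂P/∂n| = 1000 Pa / 412000 m = 2.43×10⁻³ Pa/m
Geostrophic balance (pressure-gradient force = Coriolis force):
V_g = (1/(fρ)) |∂P/∂n| = 2.43×10⁻³ / (1.39×10⁻⁴ × 0.703) = 24.9 m/s
Converting: 24.9 m/s × 3.6 = 90 km/h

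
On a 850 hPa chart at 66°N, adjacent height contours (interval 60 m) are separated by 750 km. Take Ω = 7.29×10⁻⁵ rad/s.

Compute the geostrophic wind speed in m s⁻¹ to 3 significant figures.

Coriolis parameter at 66°N:
f = 2Ω sin φ = 2 × 7.29×10⁻⁵ × sin 66° = 1.33×10⁻⁴ s⁻¹
Height gradient: |∂Z/∂n| = 60 m / 750000 m = 8.00×10⁻⁵
On a pressure surface, geostrophic balance gives V_g = (g/f)|∂Z/∂n|:
V_g = 9.81 × 8.00×10⁻⁵ / 1.33×10⁻⁴ = 5.89 m/s

5.89 m s⁻¹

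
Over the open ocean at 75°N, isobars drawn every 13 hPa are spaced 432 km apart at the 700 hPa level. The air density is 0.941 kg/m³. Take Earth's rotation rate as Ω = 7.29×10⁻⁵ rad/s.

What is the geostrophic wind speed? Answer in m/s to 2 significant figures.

23 m/s

Coriolis parameter at 75°N:
f = 2Ω sin φ = 2 × 7.29×10⁻⁵ × sin 75° = 1.41×10⁻⁴ s⁻¹
Pressure gradient: |∂P/∂n| = 1300 Pa / 432000 m = 3.01×10⁻³ Pa/m
Geostrophic balance (pressure-gradient force = Coriolis force):
V_g = (1/(fρ)) |∂P/∂n| = 3.01×10⁻³ / (1.41×10⁻⁴ × 0.941) = 22.7 m/s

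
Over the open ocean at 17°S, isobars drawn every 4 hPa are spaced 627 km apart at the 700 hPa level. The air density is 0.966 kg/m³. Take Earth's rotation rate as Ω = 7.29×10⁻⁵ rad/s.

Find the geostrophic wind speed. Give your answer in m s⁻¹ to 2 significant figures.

Coriolis parameter at 17°S:
f = 2Ω sin φ = 2 × 7.29×10⁻⁵ × sin 17° = 4.26×10⁻⁵ s⁻¹
Pressure gradient: |∂P/∂n| = 400 Pa / 627000 m = 6.38×10⁻⁴ Pa/m
Geostrophic balance (pressure-gradient force = Coriolis force):
V_g = (1/(fρ)) |∂P/∂n| = 6.38×10⁻⁴ / (4.26×10⁻⁵ × 0.966) = 15.5 m/s

15 m s⁻¹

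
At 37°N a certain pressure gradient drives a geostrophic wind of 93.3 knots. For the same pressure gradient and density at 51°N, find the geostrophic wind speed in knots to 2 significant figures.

72 knots

With the same pressure gradient and density, V_g ∝ 1/f ∝ 1/sin φ.
V₂ = V₁ · sin φ₁ / sin φ₂ = 93.3 × sin 37° / sin 51°
V₂ = 93.3 × 0.6018/0.7771 = 72 knots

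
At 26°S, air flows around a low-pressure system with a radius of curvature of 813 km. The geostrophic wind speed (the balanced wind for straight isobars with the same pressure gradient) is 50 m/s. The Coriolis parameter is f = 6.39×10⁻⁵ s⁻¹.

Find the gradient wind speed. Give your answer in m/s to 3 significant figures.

Around a low, centrifugal force acts outward with Coriolis, so pressure-gradient force balances both:
(1/ρ)|∂P/∂n| = fV + V²/R  →  V² + fR·V − fR·V_g = 0
With fR = 6.39×10⁻⁵ × 813×10³ m = 52.0 m/s:
V = [−fR + √((fR)² + 4 fR V_g)]/2 = [−52.0 + √(52.0² + 4×52.0×50)]/2 = 31.2 m/s
Subgeostrophic (V < V_g = 50 m/s), as expected around a low.

31.2 m/s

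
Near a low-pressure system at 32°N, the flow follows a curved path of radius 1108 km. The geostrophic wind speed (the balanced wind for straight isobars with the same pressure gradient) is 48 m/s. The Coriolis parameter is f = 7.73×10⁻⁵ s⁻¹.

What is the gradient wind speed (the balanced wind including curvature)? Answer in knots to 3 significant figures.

66.6 knots

Around a low, centrifugal force acts outward with Coriolis, so pressure-gradient force balances both:
(1/ρ)|∂P/∂n| = fV + V²/R  →  V² + fR·V − fR·V_g = 0
With fR = 7.73×10⁻⁵ × 1108×10³ m = 85.6 m/s:
V = [−fR + √((fR)² + 4 fR V_g)]/2 = [−85.6 + √(85.6² + 4×85.6×48)]/2 = 34.3 m/s
Subgeostrophic (V < V_g = 48 m/s), as expected around a low.
Converting: 34.3 m/s × 1.944 = 66.6 knots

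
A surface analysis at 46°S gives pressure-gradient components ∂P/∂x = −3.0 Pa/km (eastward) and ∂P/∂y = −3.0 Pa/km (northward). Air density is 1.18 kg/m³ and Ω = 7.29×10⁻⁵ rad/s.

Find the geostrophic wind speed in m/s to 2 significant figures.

34 m/s

Coriolis parameter at 46°S:
f = 2Ω sin φ = 2 × 7.29×10⁻⁵ × sin 46° = 1.05×10⁻⁴ s⁻¹
In the Southern Hemisphere f is negative: f = −1.05×10⁻⁴ s⁻¹.
Component geostrophic relations (x east, y north):
u_g = −(1/(fρ)) ∂P/∂y,  v_g = (1/(fρ)) ∂P/∂x
u_g = −(−3.0×10⁻³)/(−1.05×10⁻⁴ × 1.18) = −24.2 m/s;  v_g = (−3.0×10⁻³)/(−1.05×10⁻⁴ × 1.18) = 24.2 m/s
|V_g| = √(u_g² + v_g²) = 34.3 m/s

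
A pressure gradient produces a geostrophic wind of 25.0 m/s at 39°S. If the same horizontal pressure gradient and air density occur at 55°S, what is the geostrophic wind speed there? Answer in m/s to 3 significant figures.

With the same pressure gradient and density, V_g ∝ 1/f ∝ 1/sin φ.
V₂ = V₁ · sin φ₁ / sin φ₂ = 25.0 × sin 39° / sin 55°
V₂ = 25.0 × 0.6293/0.8192 = 19.2 m/s

19.2 m/s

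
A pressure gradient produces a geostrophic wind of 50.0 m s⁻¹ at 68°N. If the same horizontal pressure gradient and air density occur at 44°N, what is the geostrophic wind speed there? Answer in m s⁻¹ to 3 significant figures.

66.7 m s⁻¹

With the same pressure gradient and density, V_g ∝ 1/f ∝ 1/sin φ.
V₂ = V₁ · sin φ₁ / sin φ₂ = 50.0 × sin 68° / sin 44°
V₂ = 50.0 × 0.9272/0.6947 = 66.7 m s⁻¹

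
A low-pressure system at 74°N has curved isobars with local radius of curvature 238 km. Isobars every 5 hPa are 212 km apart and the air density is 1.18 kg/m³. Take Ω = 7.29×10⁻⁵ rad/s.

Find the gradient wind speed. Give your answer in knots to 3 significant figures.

Coriolis parameter at 74°N:
f = 2Ω sin φ = 2 × 7.29×10⁻⁵ × sin 74° = 1.40×10⁻⁴ s⁻¹
Pressure gradient: |∂P/∂n| = 500 Pa / 212000 m = 2.36×10⁻³ Pa/m
Geostrophic speed: V_g = |∂P/∂n|/(fρ) = 2.36×10⁻³/(1.40×10⁻⁴ × 1.18) = 14.3 m/s
Around a low, centrifugal force acts outward with Coriolis, so pressure-gradient force balances both:
(1/ρ)|∂P/∂n| = fV + V²/R  →  V² + fR·V − fR·V_g = 0
With fR = 1.40×10⁻⁴ × 238×10³ m = 33.4 m/s:
V = [−fR + √((fR)² + 4 fR V_g)]/2 = [−33.4 + √(33.4² + 4×33.4×14.3)]/2 = 10.8 m/s
Subgeostrophic (V < V_g = 14.3 m/s), as expected around a low.
Converting: 10.8 m/s × 1.944 = 21.0 knots

21.0 knots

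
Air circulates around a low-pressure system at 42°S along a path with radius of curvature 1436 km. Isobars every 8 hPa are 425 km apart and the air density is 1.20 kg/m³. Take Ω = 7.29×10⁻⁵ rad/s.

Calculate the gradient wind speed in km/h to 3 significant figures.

52.4 km/h

Coriolis parameter at 42°S:
f = 2Ω sin φ = 2 × 7.29×10⁻⁵ × sin 42° = 9.76×10⁻⁵ s⁻¹
Pressure gradient: |∂P/∂n| = 800 Pa / 425000 m = 1.88×10⁻³ Pa/m
Geostrophic speed: V_g = |∂P/∂n|/(fρ) = 1.88×10⁻³/(9.76×10⁻⁵ × 1.20) = 16.1 m/s
Around a low, centrifugal force acts outward with Coriolis, so pressure-gradient force balances both:
(1/ρ)|∂P/∂n| = fV + V²/R  →  V² + fR·V − fR·V_g = 0
With fR = 9.76×10⁻⁵ × 1436×10³ m = 140 m/s:
V = [−fR + √((fR)² + 4 fR V_g)]/2 = [−140 + √(140² + 4×140×16.1)]/2 = 14.6 m/s
Subgeostrophic (V < V_g = 16.1 m/s), as expected around a low.
Converting: 14.6 m/s × 3.6 = 52.4 km/h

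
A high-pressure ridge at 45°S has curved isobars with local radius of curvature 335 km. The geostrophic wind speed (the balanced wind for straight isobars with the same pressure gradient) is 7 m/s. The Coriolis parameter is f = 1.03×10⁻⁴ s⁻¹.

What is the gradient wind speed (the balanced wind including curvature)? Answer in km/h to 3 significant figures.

35.1 km/h

Around a high, pressure-gradient force acts outward with centrifugal, so Coriolis balances both:
fV = (1/ρ)|∂P/∂n| + V²/R  →  V² − fR·V + fR·V_g = 0
With fR = 1.03×10⁻⁴ × 335×10³ m = 34.5 m/s:
V = [fR − √((fR)² − 4 fR V_g)]/2 = [34.5 − √(34.5² − 4×34.5×7)]/2 = 9.76 m/s
Supergeostrophic (V > V_g = 7 m/s), as expected around a high.
Converting: 9.76 m/s × 3.6 = 35.1 km/h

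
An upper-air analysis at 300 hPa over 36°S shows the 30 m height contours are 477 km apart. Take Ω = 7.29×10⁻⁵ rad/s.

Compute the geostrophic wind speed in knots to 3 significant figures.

Coriolis parameter at 36°S:
f = 2Ω sin φ = 2 × 7.29×10⁻⁵ × sin 36° = 8.57×10⁻⁵ s⁻¹
Height gradient: |∂Z/∂n| = 30 m / 477000 m = 6.29×10⁻⁵
On a pressure surface, geostrophic balance gives V_g = (g/f)|∂Z/∂n|:
V_g = 9.81 × 6.29×10⁻⁵ / 8.57×10⁻⁵ = 7.20 m/s
Converting: 7.20 m/s × 1.944 = 14.0 knots

14.0 knots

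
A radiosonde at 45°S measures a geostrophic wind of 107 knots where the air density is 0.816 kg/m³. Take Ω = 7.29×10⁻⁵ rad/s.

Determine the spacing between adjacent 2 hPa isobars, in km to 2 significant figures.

43 km

Coriolis parameter at 45°S:
f = 2Ω sin φ = 2 × 7.29×10⁻⁵ × sin 45° = 1.03×10⁻⁴ s⁻¹
Wind speed in SI: 107 knots = 55.0 m/s
Geostrophic balance rearranged: |∂P/∂n| = f ρ V_g
|∂P/∂n| = 1.03×10⁻⁴ × 0.816 × 55.0 = 4.63×10⁻³ Pa/m
Isobar spacing: Δn = ΔP/|∂P/∂n| = 200 Pa / 4.63×10⁻³ Pa/m = 43189 m ≈ 43 km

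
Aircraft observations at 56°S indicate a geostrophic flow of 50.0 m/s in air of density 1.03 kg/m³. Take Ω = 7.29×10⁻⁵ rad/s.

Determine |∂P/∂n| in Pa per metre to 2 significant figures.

Coriolis parameter at 56°S:
f = 2Ω sin φ = 2 × 7.29×10⁻⁵ × sin 56° = 1.21×10⁻⁴ s⁻¹
Geostrophic balance rearranged: |∂P/∂n| = f ρ V_g
|∂P/∂n| = 1.21×10⁻⁴ × 1.03 × 50.0 = 6.22×10⁻³ Pa/m

6.2×10⁻³ Pa/m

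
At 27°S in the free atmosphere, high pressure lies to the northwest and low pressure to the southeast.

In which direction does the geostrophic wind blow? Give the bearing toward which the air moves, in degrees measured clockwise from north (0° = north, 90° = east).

045°

The pressure-gradient force points toward the southeast (bearing 135°).
Geostrophic balance: in the Southern Hemisphere the Coriolis force deflects motion to the left, so the geostrophic wind blows 90° to the left of the pressure-gradient force (low pressure on the right).
Rotating 135° by 90° counterclockwise gives 045° — the wind blows toward the northeast.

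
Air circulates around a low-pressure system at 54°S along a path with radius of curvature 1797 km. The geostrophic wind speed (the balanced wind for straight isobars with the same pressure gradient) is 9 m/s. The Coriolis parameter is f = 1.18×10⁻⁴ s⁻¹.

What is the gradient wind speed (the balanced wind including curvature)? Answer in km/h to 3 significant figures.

31.1 km/h

Around a low, centrifugal force acts outward with Coriolis, so pressure-gradient force balances both:
(1/ρ)|∂P/∂n| = fV + V²/R  →  V² + fR·V − fR·V_g = 0
With fR = 1.18×10⁻⁴ × 1797×10³ m = 212 m/s:
V = [−fR + √((fR)² + 4 fR V_g)]/2 = [−212 + √(212² + 4×212×9)]/2 = 8.65 m/s
Subgeostrophic (V < V_g = 9 m/s), as expected around a low.
Converting: 8.65 m/s × 3.6 = 31.1 km/h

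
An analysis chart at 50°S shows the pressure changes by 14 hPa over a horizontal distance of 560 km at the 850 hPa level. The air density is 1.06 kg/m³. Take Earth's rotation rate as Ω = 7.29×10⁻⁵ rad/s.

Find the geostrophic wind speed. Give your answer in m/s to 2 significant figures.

Coriolis parameter at 50°S:
f = 2Ω sin φ = 2 × 7.29×10⁻⁵ × sin 50° = 1.12×10⁻⁴ s⁻¹
Pressure gradient: |∂P/∂n| = 1400 Pa / 560000 m = 2.50×10⁻³ Pa/m
Geostrophic balance (pressure-gradient force = Coriolis force):
V_g = (1/(fρ)) |∂P/∂n| = 2.50×10⁻³ / (1.12×10⁻⁴ × 1.06) = 21.1 m/s

21 m/s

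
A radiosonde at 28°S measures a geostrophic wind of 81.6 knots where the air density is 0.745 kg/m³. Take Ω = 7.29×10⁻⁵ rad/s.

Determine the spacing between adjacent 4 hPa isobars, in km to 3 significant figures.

Coriolis parameter at 28°S:
f = 2Ω sin φ = 2 × 7.29×10⁻⁵ × sin 28° = 6.84×10⁻⁵ s⁻¹
Wind speed in SI: 81.6 knots = 42.0 m/s
Geostrophic balance rearranged: |∂P/∂n| = f ρ V_g
|∂P/∂n| = 6.84×10⁻⁵ × 0.745 × 42.0 = 2.14×10⁻³ Pa/m
Isobar spacing: Δn = ΔP/|∂P/∂n| = 400 Pa / 2.14×10⁻³ Pa/m = 186857 m ≈ 187 km

187 km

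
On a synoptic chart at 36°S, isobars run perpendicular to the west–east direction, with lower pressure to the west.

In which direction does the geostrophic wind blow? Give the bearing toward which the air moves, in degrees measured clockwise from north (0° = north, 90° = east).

The pressure-gradient force points toward the west (bearing 270°).
Geostrophic balance: in the Southern Hemisphere the Coriolis force deflects motion to the left, so the geostrophic wind blows 90° to the left of the pressure-gradient force (low pressure on the right).
Rotating 270° by 90° counterclockwise gives 180° — the wind blows toward the south.

180°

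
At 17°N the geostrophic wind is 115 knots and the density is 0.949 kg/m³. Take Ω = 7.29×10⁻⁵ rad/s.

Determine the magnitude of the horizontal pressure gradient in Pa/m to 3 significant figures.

2.39×10⁻³ Pa/m

Coriolis parameter at 17°N:
f = 2Ω sin φ = 2 × 7.29×10⁻⁵ × sin 17° = 4.26×10⁻⁵ s⁻¹
Wind speed in SI: 115 knots = 59.2 m/s
Geostrophic balance rearranged: |∂P/∂n| = f ρ V_g
|∂P/∂n| = 4.26×10⁻⁵ × 0.949 × 59.2 = 2.39×10⁻³ Pa/m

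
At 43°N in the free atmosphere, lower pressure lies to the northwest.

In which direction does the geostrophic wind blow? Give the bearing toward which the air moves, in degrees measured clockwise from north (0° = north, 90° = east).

045°

The pressure-gradient force points toward the northwest (bearing 315°).
Geostrophic balance: in the Northern Hemisphere the Coriolis force deflects motion to the right, so the geostrophic wind blows 90° to the right of the pressure-gradient force (low pressure on the left).
Rotating 315° by 90° clockwise gives 045° — the wind blows toward the northeast.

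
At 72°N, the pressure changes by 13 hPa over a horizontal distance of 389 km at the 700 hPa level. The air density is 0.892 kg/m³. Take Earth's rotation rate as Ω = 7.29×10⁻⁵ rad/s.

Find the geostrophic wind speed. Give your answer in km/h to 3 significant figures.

Coriolis parameter at 72°N:
f = 2Ω sin φ = 2 × 7.29×10⁻⁵ × sin 72° = 1.39×10⁻⁴ s⁻¹
Pressure gradient: |∂P/∂n| = 1300 Pa / 389000 m = 3.34×10⁻³ Pa/m
Geostrophic balance (pressure-gradient force = Coriolis force):
V_g = (1/(fρ)) |∂P/∂n| = 3.34×10⁻³ / (1.39×10⁻⁴ × 0.892) = 27.0 m/s
Converting: 27.0 m/s × 3.6 = 97.3 km/h

97.3 km/h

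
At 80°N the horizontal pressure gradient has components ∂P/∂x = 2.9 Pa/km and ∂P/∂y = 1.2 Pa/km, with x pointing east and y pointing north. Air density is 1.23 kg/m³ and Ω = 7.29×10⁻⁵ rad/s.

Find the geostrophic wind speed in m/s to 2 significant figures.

18 m/s

Coriolis parameter at 80°N:
f = 2Ω sin φ = 2 × 7.29×10⁻⁵ × sin 80° = 1.44×10⁻⁴ s⁻¹
Component geostrophic relations (x east, y north):
u_g = −(1/(fρ)) ∂P/∂y,  v_g = (1/(fρ)) ∂P/∂x
u_g = −(1.2×10⁻³)/(1.44×10⁻⁴ × 1.23) = −6.79 m/s;  v_g = (2.9×10⁻³)/(1.44×10⁻⁴ × 1.23) = 16.4 m/s
|V_g| = √(u_g² + v_g²) = 17.8 m/s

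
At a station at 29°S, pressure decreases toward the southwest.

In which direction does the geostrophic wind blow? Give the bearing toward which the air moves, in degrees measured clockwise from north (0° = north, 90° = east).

135°

The pressure-gradient force points toward the southwest (bearing 225°).
Geostrophic balance: in the Southern Hemisphere the Coriolis force deflects motion to the left, so the geostrophic wind blows 90° to the left of the pressure-gradient force (low pressure on the right).
Rotating 225° by 90° counterclockwise gives 135° — the wind blows toward the southeast.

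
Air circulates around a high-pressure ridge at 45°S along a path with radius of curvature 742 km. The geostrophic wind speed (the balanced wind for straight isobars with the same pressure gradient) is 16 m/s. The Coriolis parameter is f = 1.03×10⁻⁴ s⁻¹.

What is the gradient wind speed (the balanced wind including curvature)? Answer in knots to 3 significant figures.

44.3 knots

Around a high, pressure-gradient force acts outward with centrifugal, so Coriolis balances both:
fV = (1/ρ)|∂P/∂n| + V²/R  →  V² − fR·V + fR·V_g = 0
With fR = 1.03×10⁻⁴ × 742×10³ m = 76.4 m/s:
V = [fR − √((fR)² − 4 fR V_g)]/2 = [76.4 − √(76.4² − 4×76.4×16)]/2 = 22.8 m/s
Supergeostrophic (V > V_g = 16 m/s), as expected around a high.
Converting: 22.8 m/s × 1.944 = 44.3 knots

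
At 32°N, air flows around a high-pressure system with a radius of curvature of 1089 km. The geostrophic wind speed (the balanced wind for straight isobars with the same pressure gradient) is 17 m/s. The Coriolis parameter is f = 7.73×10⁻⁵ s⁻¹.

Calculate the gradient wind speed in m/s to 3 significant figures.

23.6 m/s

Around a high, pressure-gradient force acts outward with centrifugal, so Coriolis balances both:
fV = (1/ρ)|∂P/∂n| + V²/R  →  V² − fR·V + fR·V_g = 0
With fR = 7.73×10⁻⁵ × 1089×10³ m = 84.2 m/s:
V = [fR − √((fR)² − 4 fR V_g)]/2 = [84.2 − √(84.2² − 4×84.2×17)]/2 = 23.6 m/s
Supergeostrophic (V > V_g = 17 m/s), as expected around a high.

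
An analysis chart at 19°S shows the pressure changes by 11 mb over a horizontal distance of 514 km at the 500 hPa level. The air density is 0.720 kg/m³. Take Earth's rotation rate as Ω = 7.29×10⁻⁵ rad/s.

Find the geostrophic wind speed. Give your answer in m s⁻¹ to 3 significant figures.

Coriolis parameter at 19°S:
f = 2Ω sin φ = 2 × 7.29×10⁻⁵ × sin 19° = 4.75×10⁻⁵ s⁻¹
Pressure gradient: |∂P/∂n| = 1100 Pa / 514000 m = 2.14×10⁻³ Pa/m
Geostrophic balance (pressure-gradient force = Coriolis force):
V_g = (1/(fρ)) |∂P/∂n| = 2.14×10⁻³ / (4.75×10⁻⁵ × 0.720) = 62.6 m/s

62.6 m s⁻¹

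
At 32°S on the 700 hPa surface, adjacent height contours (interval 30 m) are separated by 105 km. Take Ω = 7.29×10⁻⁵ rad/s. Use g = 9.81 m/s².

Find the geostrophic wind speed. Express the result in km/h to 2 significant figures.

130 km/h

Coriolis parameter at 32°S:
f = 2Ω sin φ = 2 × 7.29×10⁻⁵ × sin 32° = 7.73×10⁻⁵ s⁻¹
Height gradient: |∂Z/∂n| = 30 m / 105000 m = 2.86×10⁻⁴
On a pressure surface, geostrophic balance gives V_g = (g/f)|∂Z/∂n|:
V_g = 9.81 × 2.86×10⁻⁴ / 7.73×10⁻⁵ = 36.3 m/s
Converting: 36.3 m/s × 3.6 = 130 km/h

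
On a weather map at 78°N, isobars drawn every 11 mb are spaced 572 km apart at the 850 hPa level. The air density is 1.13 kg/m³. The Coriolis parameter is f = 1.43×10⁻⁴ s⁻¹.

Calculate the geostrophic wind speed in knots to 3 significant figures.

Pressure gradient: |∂P/∂n| = 1100 Pa / 572000 m = 1.92×10⁻³ Pa/m
Geostrophic balance (pressure-gradient force = Coriolis force):
V_g = (1/(fρ)) |∂P/∂n| = 1.92×10⁻³ / (1.43×10⁻⁴ × 1.13) = 11.9 m/s
Converting: 11.9 m/s × 1.944 = 23.1 knots

23.1 knots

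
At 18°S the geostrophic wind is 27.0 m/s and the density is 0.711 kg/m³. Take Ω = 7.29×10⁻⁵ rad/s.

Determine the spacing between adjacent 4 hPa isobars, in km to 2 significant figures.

460 km

Coriolis parameter at 18°S:
f = 2Ω sin φ = 2 × 7.29×10⁻⁵ × sin 18° = 4.51×10⁻⁵ s⁻¹
Geostrophic balance rearranged: |∂P/∂n| = f ρ V_g
|∂P/∂n| = 4.51×10⁻⁵ × 0.711 × 27.0 = 8.65×10⁻⁴ Pa/m
Isobar spacing: Δn = ΔP/|∂P/∂n| = 400 Pa / 8.65×10⁻⁴ Pa/m = 462473 m ≈ 460 km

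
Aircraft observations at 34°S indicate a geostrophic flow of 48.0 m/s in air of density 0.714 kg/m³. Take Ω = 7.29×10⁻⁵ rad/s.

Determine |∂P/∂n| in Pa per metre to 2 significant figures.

2.8×10⁻³ Pa/m

Coriolis parameter at 34°S:
f = 2Ω sin φ = 2 × 7.29×10⁻⁵ × sin 34° = 8.15×10⁻⁵ s⁻¹
Geostrophic balance rearranged: |∂P/∂n| = f ρ V_g
|∂P/∂n| = 8.15×10⁻⁵ × 0.714 × 48.0 = 2.79×10⁻³ Pa/m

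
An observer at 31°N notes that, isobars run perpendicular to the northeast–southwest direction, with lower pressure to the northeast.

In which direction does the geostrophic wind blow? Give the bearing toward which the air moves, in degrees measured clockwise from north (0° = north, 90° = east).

135°

The pressure-gradient force points toward the northeast (bearing 045°).
Geostrophic balance: in the Northern Hemisphere the Coriolis force deflects motion to the right, so the geostrophic wind blows 90° to the right of the pressure-gradient force (low pressure on the left).
Rotating 045° by 90° clockwise gives 135° — the wind blows toward the southeast.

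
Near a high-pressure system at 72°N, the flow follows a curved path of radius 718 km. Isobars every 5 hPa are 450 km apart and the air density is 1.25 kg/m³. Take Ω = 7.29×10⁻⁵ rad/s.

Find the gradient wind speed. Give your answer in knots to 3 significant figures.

Coriolis parameter at 72°N:
f = 2Ω sin φ = 2 × 7.29×10⁻⁵ × sin 72° = 1.39×10⁻⁴ s⁻¹
Pressure gradient: |∂P/∂n| = 500 Pa / 450000 m = 1.11×10⁻³ Pa/m
Geostrophic speed: V_g = |∂P/∂n|/(fρ) = 1.11×10⁻³/(1.39×10⁻⁴ × 1.25) = 6.41 m/s
Around a high, pressure-gradient force acts outward with centrifugal, so Coriolis balances both:
fV = (1/ρ)|∂P/∂n| + V²/R  →  V² − fR·V + fR·V_g = 0
With fR = 1.39×10⁻⁴ × 718×10³ m = 99.6 m/s:
V = [fR − √((fR)² − 4 fR V_g)]/2 = [99.6 − √(99.6² − 4×99.6×6.41)]/2 = 6.89 m/s
Supergeostrophic (V > V_g = 6.41 m/s), as expected around a high.
Converting: 6.89 m/s × 1.944 = 13.4 knots

13.4 knots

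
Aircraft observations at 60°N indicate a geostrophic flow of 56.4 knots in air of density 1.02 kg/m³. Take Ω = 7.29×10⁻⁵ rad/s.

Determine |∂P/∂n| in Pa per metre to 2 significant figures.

Coriolis parameter at 60°N:
f = 2Ω sin φ = 2 × 7.29×10⁻⁵ × sin 60° = 1.26×10⁻⁴ s⁻¹
Wind speed in SI: 56.4 knots = 29.0 m/s
Geostrophic balance rearranged: |∂P/∂n| = f ρ V_g
|∂P/∂n| = 1.26×10⁻⁴ × 1.02 × 29.0 = 3.74×10⁻³ Pa/m

3.7×10⁻³ Pa/m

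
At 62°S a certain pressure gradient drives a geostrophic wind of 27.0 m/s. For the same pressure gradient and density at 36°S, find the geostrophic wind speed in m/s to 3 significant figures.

With the same pressure gradient and density, V_g ∝ 1/f ∝ 1/sin φ.
V₂ = V₁ · sin φ₁ / sin φ₂ = 27.0 × sin 62° / sin 36°
V₂ = 27.0 × 0.8829/0.5878 = 40.6 m/s

40.6 m/s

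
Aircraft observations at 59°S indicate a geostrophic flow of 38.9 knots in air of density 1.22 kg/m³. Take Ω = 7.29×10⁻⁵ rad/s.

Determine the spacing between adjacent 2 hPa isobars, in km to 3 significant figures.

65.5 km

Coriolis parameter at 59°S:
f = 2Ω sin φ = 2 × 7.29×10⁻⁵ × sin 59° = 1.25×10⁻⁴ s⁻¹
Wind speed in SI: 38.9 knots = 20.0 m/s
Geostrophic balance rearranged: |∂P/∂n| = f ρ V_g
|∂P/∂n| = 1.25×10⁻⁴ × 1.22 × 20.0 = 3.05×10⁻³ Pa/m
Isobar spacing: Δn = ΔP/|∂P/∂n| = 200 Pa / 3.05×10⁻³ Pa/m = 65548 m ≈ 65.5 km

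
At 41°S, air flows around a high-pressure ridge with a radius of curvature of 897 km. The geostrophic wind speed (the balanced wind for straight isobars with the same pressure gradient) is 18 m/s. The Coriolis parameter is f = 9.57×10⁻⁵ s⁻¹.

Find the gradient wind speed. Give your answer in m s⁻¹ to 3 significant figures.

Around a high, pressure-gradient force acts outward with centrifugal, so Coriolis balances both:
fV = (1/ρ)|∂P/∂n| + V²/R  →  V² − fR·V + fR·V_g = 0
With fR = 9.57×10⁻⁵ × 897×10³ m = 85.8 m/s:
V = [fR − √((fR)² − 4 fR V_g)]/2 = [85.8 − √(85.8² − 4×85.8×18)]/2 = 25.7 m/s
Supergeostrophic (V > V_g = 18 m/s), as expected around a high.

25.7 m s⁻¹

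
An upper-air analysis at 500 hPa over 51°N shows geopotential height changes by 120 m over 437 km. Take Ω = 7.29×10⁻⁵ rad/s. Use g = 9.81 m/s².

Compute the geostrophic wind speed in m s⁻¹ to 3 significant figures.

23.8 m s⁻¹

Coriolis parameter at 51°N:
f = 2Ω sin φ = 2 × 7.29×10⁻⁵ × sin 51° = 1.13×10⁻⁴ s⁻¹
Height gradient: |∂Z/∂n| = 120 m / 437000 m = 2.75×10⁻⁴
On a pressure surface, geostrophic balance gives V_g = (g/f)|∂Z/∂n|:
V_g = 9.81 × 2.75×10⁻⁴ / 1.13×10⁻⁴ = 23.8 m/s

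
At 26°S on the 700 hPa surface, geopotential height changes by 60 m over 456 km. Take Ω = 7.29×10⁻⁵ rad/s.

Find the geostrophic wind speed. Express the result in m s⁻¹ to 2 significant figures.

20 m s⁻¹

Coriolis parameter at 26°S:
f = 2Ω sin φ = 2 × 7.29×10⁻⁵ × sin 26° = 6.39×10⁻⁵ s⁻¹
Height gradient: |∂Z/∂n| = 60 m / 456000 m = 1.32×10⁻⁴
On a pressure surface, geostrophic balance gives V_g = (g/f)|∂Z/∂n|:
V_g = 9.81 × 1.32×10⁻⁴ / 6.39×10⁻⁵ = 20.2 m/s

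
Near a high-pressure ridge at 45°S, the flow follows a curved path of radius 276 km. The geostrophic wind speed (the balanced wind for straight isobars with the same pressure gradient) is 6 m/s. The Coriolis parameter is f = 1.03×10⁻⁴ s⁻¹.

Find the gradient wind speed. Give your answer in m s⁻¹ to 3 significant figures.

Around a high, pressure-gradient force acts outward with centrifugal, so Coriolis balances both:
fV = (1/ρ)|∂P/∂n| + V²/R  →  V² − fR·V + fR·V_g = 0
With fR = 1.03×10⁻⁴ × 276×10³ m = 28.4 m/s:
V = [fR − √((fR)² − 4 fR V_g)]/2 = [28.4 − √(28.4² − 4×28.4×6)]/2 = 8.6 m/s
Supergeostrophic (V > V_g = 6 m/s), as expected around a high.

8.60 m s⁻¹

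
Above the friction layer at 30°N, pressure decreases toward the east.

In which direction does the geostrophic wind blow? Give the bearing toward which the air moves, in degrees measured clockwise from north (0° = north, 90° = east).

The pressure-gradient force points toward the east (bearing 090°).
Geostrophic balance: in the Northern Hemisphere the Coriolis force deflects motion to the right, so the geostrophic wind blows 90° to the right of the pressure-gradient force (low pressure on the left).
Rotating 090° by 90° clockwise gives 180° — the wind blows toward the south.

180°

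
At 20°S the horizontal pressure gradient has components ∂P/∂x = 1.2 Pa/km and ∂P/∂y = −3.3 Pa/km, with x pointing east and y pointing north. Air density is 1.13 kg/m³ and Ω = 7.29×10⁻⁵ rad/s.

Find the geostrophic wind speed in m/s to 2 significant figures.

Coriolis parameter at 20°S:
f = 2Ω sin φ = 2 × 7.29×10⁻⁵ × sin 20° = 4.99×10⁻⁵ s⁻¹
In the Southern Hemisphere f is negative: f = −4.99×10⁻⁵ s⁻¹.
Component geostrophic relations (x east, y north):
u_g = −(1/(fρ)) ∂P/∂y,  v_g = (1/(fρ)) ∂P/∂x
u_g = −(−3.3×10⁻³)/(−4.99×10⁻⁵ × 1.13) = −58.6 m/s;  v_g = (1.2×10⁻³)/(−4.99×10⁻⁵ × 1.13) = −21.3 m/s
|V_g| = √(u_g² + v_g²) = 62.3 m/s

62 m/s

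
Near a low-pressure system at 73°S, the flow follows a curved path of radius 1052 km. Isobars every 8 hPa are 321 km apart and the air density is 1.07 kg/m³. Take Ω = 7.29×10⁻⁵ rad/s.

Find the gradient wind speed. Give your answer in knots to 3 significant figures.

Coriolis parameter at 73°S:
f = 2Ω sin φ = 2 × 7.29×10⁻⁵ × sin 73° = 1.39×10⁻⁴ s⁻¹
Pressure gradient: |∂P/∂n| = 800 Pa / 321000 m = 2.49×10⁻³ Pa/m
Geostrophic speed: V_g = |∂P/∂n|/(fρ) = 2.49×10⁻³/(1.39×10⁻⁴ × 1.07) = 16.7 m/s
Around a low, centrifugal force acts outward with Coriolis, so pressure-gradient force balances both:
(1/ρ)|∂P/∂n| = fV + V²/R  →  V² + fR·V − fR·V_g = 0
With fR = 1.39×10⁻⁴ × 1052×10³ m = 147 m/s:
V = [−fR + √((fR)² + 4 fR V_g)]/2 = [−147 + √(147² + 4×147×16.7)]/2 = 15.1 m/s
Subgeostrophic (V < V_g = 16.7 m/s), as expected around a low.
Converting: 15.1 m/s × 1.944 = 29.4 knots

29.4 knots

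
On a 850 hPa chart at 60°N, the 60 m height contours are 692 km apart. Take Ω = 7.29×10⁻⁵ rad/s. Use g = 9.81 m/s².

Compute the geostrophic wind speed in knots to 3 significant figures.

Coriolis parameter at 60°N:
f = 2Ω sin φ = 2 × 7.29×10⁻⁵ × sin 60° = 1.26×10⁻⁴ s⁻¹
Height gradient: |∂Z/∂n| = 60 m / 692000 m = 8.67×10⁻⁵
On a pressure surface, geostrophic balance gives V_g = (g/f)|∂Z/∂n|:
V_g = 9.81 × 8.67×10⁻⁵ / 1.26×10⁻⁴ = 6.74 m/s
Converting: 6.74 m/s × 1.944 = 13.1 knots

13.1 knots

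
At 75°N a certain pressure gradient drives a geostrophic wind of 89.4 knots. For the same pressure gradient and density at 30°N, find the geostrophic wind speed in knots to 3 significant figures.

With the same pressure gradient and density, V_g ∝ 1/f ∝ 1/sin φ.
V₂ = V₁ · sin φ₁ / sin φ₂ = 89.4 × sin 75° / sin 30°
V₂ = 89.4 × 0.9659/0.5000 = 173 knots

173 knots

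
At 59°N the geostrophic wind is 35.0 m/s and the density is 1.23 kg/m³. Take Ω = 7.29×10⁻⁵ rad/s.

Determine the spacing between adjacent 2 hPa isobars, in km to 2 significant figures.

37 km

Coriolis parameter at 59°N:
f = 2Ω sin φ = 2 × 7.29×10⁻⁵ × sin 59° = 1.25×10⁻⁴ s⁻¹
Geostrophic balance rearranged: |∂P/∂n| = f ρ V_g
|∂P/∂n| = 1.25×10⁻⁴ × 1.23 × 35.0 = 5.38×10⁻³ Pa/m
Isobar spacing: Δn = ΔP/|∂P/∂n| = 200 Pa / 5.38×10⁻³ Pa/m = 37174 m ≈ 37 km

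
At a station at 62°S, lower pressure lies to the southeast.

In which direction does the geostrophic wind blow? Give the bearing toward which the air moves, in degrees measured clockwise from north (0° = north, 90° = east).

045°

The pressure-gradient force points toward the southeast (bearing 135°).
Geostrophic balance: in the Southern Hemisphere the Coriolis force deflects motion to the left, so the geostrophic wind blows 90° to the left of the pressure-gradient force (low pressure on the right).
Rotating 135° by 90° counterclockwise gives 045° — the wind blows toward the northeast.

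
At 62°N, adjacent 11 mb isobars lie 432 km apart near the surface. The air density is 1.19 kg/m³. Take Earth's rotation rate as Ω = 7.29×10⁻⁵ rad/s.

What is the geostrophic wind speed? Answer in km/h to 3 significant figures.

Coriolis parameter at 62°N:
f = 2Ω sin φ = 2 × 7.29×10⁻⁵ × sin 62° = 1.29×10⁻⁴ s⁻¹
Pressure gradient: |∂P/∂n| = 1100 Pa / 432000 m = 2.55×10⁻³ Pa/m
Geostrophic balance (pressure-gradient force = Coriolis force):
V_g = (1/(fρ)) |∂P/∂n| = 2.55×10⁻³ / (1.29×10⁻⁴ × 1.19) = 16.6 m/s
Converting: 16.6 m/s × 3.6 = 59.8 km/h

59.8 km/h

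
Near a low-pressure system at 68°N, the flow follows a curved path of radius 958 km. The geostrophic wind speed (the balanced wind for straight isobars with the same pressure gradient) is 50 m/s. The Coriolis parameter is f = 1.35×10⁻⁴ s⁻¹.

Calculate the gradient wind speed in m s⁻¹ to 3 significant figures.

38.5 m s⁻¹

Around a low, centrifugal force acts outward with Coriolis, so pressure-gradient force balances both:
(1/ρ)|∂P/∂n| = fV + V²/R  →  V² + fR·V − fR·V_g = 0
With fR = 1.35×10⁻⁴ × 958×10³ m = 129 m/s:
V = [−fR + √((fR)² + 4 fR V_g)]/2 = [−129 + √(129² + 4×129×50)]/2 = 38.5 m/s
Subgeostrophic (V < V_g = 50 m/s), as expected around a low.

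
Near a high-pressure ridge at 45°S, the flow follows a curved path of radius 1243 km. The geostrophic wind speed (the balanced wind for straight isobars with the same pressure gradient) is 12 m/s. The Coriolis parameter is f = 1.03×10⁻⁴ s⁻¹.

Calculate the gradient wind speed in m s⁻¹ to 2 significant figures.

Around a high, pressure-gradient force acts outward with centrifugal, so Coriolis balances both:
fV = (1/ρ)|∂P/∂n| + V²/R  →  V² − fR·V + fR·V_g = 0
With fR = 1.03×10⁻⁴ × 1243×10³ m = 128 m/s:
V = [fR − √((fR)² − 4 fR V_g)]/2 = [128 − √(128² − 4×128×12)]/2 = 13.4 m/s
Supergeostrophic (V > V_g = 12 m/s), as expected around a high.

13 m s⁻¹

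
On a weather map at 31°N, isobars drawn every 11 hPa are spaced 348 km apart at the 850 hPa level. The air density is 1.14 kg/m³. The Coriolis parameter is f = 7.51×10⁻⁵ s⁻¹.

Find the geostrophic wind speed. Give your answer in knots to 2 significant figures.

72 knots

Pressure gradient: |∂P/∂n| = 1100 Pa / 348000 m = 3.16×10⁻³ Pa/m
Geostrophic balance (pressure-gradient force = Coriolis force):
V_g = (1/(fρ)) |∂P/∂n| = 3.16×10⁻³ / (7.51×10⁻⁵ × 1.14) = 36.9 m/s
Converting: 36.9 m/s × 1.944 = 72 knots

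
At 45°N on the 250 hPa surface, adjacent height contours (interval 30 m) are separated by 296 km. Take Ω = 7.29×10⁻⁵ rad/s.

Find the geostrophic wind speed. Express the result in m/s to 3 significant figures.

Coriolis parameter at 45°N:
f = 2Ω sin φ = 2 × 7.29×10⁻⁵ × sin 45° = 1.03×10⁻⁴ s⁻¹
Height gradient: |∂Z/∂n| = 30 m / 296000 m = 1.01×10⁻⁴
On a pressure surface, geostrophic balance gives V_g = (g/f)|∂Z/∂n|:
V_g = 9.81 × 1.01×10⁻⁴ / 1.03×10⁻⁴ = 9.64 m/s

9.64 m/s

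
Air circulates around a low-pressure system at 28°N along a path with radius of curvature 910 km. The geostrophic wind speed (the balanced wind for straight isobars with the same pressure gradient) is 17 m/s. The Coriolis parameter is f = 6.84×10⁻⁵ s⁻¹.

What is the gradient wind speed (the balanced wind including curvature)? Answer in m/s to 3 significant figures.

13.9 m/s

Around a low, centrifugal force acts outward with Coriolis, so pressure-gradient force balances both:
(1/ρ)|∂P/∂n| = fV + V²/R  →  V² + fR·V − fR·V_g = 0
With fR = 6.84×10⁻⁵ × 910×10³ m = 62.2 m/s:
V = [−fR + √((fR)² + 4 fR V_g)]/2 = [−62.2 + √(62.2² + 4×62.2×17)]/2 = 13.9 m/s
Subgeostrophic (V < V_g = 17 m/s), as expected around a low.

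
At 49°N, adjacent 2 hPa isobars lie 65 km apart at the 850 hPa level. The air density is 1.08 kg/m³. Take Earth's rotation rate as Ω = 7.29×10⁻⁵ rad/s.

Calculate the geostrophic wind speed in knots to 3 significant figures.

Coriolis parameter at 49°N:
f = 2Ω sin φ = 2 × 7.29×10⁻⁵ × sin 49° = 1.10×10⁻⁴ s⁻¹
Pressure gradient: |∂P/∂n| = 200 Pa / 65000 m = 3.08×10⁻³ Pa/m
Geostrophic balance (pressure-gradient force = Coriolis force):
V_g = (1/(fρ)) |∂P/∂n| = 3.08×10⁻³ / (1.10×10⁻⁴ × 1.08) = 25.9 m/s
Converting: 25.9 m/s × 1.944 = 50.3 knots

50.3 knots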